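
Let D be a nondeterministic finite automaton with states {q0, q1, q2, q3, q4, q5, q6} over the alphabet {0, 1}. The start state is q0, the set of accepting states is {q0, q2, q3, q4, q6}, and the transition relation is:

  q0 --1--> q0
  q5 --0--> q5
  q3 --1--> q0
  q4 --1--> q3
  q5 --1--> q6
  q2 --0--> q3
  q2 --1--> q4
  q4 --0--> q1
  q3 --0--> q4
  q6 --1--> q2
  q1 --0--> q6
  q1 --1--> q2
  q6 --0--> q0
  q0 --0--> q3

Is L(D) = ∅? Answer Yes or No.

No

The empty string ε is accepted: the run q0 ends in the accepting state q0.
Since at least one string is accepted, L(D) is not empty.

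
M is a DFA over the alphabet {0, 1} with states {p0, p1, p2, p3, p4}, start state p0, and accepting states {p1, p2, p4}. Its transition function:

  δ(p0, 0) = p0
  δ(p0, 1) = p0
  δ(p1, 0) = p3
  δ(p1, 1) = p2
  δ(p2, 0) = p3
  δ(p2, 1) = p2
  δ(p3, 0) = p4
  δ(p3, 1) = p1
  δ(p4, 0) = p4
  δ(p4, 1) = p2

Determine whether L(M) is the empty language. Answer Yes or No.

The states reachable from the start state are {p0}.
None of the accepting states {p1, p2, p4} is reachable, so no string is accepted and L(M) = ∅.

Yes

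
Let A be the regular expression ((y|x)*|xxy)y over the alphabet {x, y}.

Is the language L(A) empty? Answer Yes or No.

The string y matches the expression, so it belongs to L(A).
Since L(A) contains at least one string, it is not empty.

No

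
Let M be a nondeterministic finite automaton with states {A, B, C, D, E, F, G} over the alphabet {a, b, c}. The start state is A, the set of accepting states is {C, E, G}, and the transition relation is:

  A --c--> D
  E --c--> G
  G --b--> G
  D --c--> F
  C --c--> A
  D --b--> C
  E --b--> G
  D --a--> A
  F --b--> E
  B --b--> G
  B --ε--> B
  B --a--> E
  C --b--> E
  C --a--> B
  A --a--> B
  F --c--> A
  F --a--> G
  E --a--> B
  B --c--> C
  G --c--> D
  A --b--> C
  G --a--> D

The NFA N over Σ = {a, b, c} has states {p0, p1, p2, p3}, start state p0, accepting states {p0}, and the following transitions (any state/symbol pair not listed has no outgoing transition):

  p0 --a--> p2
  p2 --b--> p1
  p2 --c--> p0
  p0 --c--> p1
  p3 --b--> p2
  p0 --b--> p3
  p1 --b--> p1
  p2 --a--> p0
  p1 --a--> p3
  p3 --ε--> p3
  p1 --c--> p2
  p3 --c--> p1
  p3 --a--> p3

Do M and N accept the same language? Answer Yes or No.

No

The string b is accepted by M but rejected by N.
So L(M) ≠ L(N).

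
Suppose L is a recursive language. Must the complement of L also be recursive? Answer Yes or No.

Yes

Run the decider for L and flip its answer; since the decider halts on every input, this decides the complement.
So the recursive languages are closed under complement.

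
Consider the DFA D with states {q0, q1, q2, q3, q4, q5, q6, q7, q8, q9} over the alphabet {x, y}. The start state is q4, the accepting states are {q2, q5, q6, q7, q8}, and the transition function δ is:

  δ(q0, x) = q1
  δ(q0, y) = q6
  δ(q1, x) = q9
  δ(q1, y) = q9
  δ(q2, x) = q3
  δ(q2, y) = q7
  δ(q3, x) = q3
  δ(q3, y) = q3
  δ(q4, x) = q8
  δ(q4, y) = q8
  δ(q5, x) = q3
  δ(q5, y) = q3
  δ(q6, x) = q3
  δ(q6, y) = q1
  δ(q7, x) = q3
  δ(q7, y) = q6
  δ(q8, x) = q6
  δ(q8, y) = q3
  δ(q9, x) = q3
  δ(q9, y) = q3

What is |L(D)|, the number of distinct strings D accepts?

4

The useful subgraph on states {q4, q6, q8} is acyclic, so L(D) is finite; the longest accepting path visits 3 useful states, giving maximum string length 2.
Counting accepting paths from q4 by length: 2 of length 1, 2 of length 2. Total 4.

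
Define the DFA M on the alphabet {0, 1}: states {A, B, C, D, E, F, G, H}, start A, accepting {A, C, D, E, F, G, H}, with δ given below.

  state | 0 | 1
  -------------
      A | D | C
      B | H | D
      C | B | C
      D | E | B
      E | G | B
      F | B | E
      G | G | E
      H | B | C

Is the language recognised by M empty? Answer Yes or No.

The empty string ε is accepted: the run A ends in the accepting state A.
Since at least one string is accepted, L(M) is not empty.

No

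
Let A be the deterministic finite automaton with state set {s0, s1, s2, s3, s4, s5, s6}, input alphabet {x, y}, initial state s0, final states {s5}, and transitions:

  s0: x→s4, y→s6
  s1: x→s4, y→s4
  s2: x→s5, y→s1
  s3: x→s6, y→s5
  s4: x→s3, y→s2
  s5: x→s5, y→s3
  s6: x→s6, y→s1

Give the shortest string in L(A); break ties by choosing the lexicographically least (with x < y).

A breadth-first search from s0 reaches an accepting state first via the path s0 → s4 → s3 → s5 on input xxy.
No string of length < 3 is accepted (BFS exhausts all shorter strings without reaching an accepting state), and xxy is the lexicographically least accepting string of length 3.

xxy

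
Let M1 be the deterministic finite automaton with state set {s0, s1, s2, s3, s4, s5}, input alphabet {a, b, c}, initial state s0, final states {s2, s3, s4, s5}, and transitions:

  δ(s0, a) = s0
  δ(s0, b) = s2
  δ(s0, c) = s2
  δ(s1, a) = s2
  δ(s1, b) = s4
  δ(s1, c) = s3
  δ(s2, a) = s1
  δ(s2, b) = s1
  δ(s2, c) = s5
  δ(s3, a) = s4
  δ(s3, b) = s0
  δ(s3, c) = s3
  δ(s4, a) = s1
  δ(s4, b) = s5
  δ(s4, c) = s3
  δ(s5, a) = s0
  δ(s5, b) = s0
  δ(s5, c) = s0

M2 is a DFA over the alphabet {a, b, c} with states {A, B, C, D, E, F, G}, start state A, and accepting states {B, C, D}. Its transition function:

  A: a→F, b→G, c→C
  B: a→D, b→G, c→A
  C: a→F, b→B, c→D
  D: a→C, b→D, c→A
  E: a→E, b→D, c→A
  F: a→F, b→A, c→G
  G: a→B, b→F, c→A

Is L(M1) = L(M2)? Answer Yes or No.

No

The string b is accepted by M1 but rejected by M2.
So L(M1) ≠ L(M2).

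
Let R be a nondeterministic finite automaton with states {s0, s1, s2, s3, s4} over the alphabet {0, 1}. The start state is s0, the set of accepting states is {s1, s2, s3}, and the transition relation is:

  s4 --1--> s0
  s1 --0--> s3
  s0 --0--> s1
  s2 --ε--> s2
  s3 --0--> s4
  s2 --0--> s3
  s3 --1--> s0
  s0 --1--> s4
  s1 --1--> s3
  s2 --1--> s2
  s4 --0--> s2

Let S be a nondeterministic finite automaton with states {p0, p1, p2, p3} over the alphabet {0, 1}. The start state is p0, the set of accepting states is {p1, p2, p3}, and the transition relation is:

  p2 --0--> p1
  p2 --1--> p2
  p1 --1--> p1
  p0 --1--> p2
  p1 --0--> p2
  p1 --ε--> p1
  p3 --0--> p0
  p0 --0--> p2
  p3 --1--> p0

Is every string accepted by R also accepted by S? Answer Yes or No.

Yes

Exploring the product automaton R × S from the start pair (s0, p0), following both machines on each input symbol, reaches 11 state pairs: (s0, p0), (s1, p2), (s4, p2), (s3, p1), (s3, p2), (s2, p1), (s0, p2), (s0, p1), (s4, p1), (s1, p1), (s2, p2).
R accepts in {s1, s2, s3} and S accepts in {p1, p2, p3}. The reachable pairs whose R-component is accepting are (s1, p2), (s3, p1), (s3, p2), (s2, p1), (s1, p1), (s2, p2); in each of them the S-component is accepting too, so the product for L(R) \ L(S) (R-component accepting, S-component rejecting) has no reachable accepting pair and the difference is empty.
Hence every string in L(R) is also in L(S).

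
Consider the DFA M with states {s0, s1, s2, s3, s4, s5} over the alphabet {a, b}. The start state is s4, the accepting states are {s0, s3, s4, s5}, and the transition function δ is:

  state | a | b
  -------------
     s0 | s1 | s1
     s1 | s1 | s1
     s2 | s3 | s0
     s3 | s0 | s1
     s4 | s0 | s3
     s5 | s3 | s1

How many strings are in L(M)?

4

The useful subgraph on states {s0, s3, s4} is acyclic, so L(M) is finite; the longest accepting path visits 3 useful states, giving maximum string length 2.
Counting accepting paths from s4 by length: 1 of length 0, 2 of length 1, 1 of length 2. Total 4.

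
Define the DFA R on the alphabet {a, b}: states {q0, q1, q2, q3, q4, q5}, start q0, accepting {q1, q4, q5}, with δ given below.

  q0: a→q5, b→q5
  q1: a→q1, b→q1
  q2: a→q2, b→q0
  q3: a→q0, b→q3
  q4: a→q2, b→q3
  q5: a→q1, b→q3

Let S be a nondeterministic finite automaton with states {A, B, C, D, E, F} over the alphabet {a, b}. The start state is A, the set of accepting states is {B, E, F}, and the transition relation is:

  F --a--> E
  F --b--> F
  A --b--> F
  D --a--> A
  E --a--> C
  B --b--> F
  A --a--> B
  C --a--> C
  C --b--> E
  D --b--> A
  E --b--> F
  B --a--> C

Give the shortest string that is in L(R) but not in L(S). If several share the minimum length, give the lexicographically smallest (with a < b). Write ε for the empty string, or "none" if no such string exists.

aa

The string aa is accepted by R but not by S.
No shorter string lies in the difference, and aa is the lexicographically first length-2 string in L(R) \ L(S).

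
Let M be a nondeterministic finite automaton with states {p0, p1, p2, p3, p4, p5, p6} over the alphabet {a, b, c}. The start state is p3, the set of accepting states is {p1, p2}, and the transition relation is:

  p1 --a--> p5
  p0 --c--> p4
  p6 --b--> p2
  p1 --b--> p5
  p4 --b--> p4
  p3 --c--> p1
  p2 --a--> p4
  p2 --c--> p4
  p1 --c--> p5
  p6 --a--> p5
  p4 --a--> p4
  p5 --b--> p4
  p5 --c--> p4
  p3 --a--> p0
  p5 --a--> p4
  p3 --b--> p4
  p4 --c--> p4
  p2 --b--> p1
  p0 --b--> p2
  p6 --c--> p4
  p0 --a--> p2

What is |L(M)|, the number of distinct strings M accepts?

The useful subgraph on states {p0, p1, p2, p3} is acyclic, so L(M) is finite; the longest accepting path visits 4 useful states, giving maximum string length 3.
Counting accepting paths from p3 by length: 1 of length 1, 2 of length 2, 2 of length 3. Total 5.

5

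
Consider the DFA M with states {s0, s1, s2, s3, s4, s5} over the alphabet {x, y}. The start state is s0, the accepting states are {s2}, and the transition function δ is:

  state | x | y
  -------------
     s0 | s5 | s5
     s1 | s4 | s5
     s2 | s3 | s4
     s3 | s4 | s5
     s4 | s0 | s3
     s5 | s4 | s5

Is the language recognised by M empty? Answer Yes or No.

Yes

The states reachable from the start state are {s0, s3, s4, s5}.
None of the accepting states {s2} is reachable, so no string is accepted and L(M) = ∅.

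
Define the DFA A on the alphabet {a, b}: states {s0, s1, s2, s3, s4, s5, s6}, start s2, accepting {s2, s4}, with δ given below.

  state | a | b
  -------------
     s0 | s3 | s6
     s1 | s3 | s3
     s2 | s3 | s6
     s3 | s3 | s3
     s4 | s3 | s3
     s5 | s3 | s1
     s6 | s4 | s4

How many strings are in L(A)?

3

The useful subgraph on states {s2, s4, s6} is acyclic, so L(A) is finite; the longest accepting path visits 3 useful states, giving maximum string length 2.
Counting accepting paths from s2 by length: 1 of length 0, 2 of length 2. Total 3.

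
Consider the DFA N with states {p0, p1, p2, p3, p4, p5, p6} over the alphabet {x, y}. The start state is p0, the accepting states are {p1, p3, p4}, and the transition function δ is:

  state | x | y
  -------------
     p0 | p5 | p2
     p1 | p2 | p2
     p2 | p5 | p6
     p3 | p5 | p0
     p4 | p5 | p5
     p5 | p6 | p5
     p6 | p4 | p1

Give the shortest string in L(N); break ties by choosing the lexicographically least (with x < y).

A breadth-first search from p0 reaches an accepting state first via the path p0 → p5 → p6 → p4 on input xxx.
No string of length < 3 is accepted (BFS exhausts all shorter strings without reaching an accepting state), and xxx is the lexicographically least accepting string of length 3.

xxx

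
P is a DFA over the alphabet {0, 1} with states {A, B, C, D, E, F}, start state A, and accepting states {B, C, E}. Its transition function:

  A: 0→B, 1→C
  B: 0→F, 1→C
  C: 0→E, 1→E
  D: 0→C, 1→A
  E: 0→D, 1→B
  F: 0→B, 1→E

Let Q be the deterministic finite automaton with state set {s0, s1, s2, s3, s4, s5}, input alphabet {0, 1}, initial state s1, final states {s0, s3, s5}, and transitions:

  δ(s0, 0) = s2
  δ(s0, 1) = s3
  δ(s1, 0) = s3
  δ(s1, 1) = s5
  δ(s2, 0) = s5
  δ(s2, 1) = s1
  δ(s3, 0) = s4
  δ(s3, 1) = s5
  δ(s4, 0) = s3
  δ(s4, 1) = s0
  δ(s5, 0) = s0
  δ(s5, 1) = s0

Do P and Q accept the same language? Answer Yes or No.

Yes

Exploring the product automaton P × Q from the start pair (A, s1), following both machines on each input symbol, reaches 6 state pairs: (A, s1), (B, s3), (C, s5), (F, s4), (E, s0), (D, s2).
P accepts in {B, C, E} and Q accepts in {s0, s3, s5}. In every reachable pair the two components are either both accepting — (B, s3), (C, s5), (E, s0) — or both non-accepting, so no string is accepted by exactly one of the machines: L(P) \ L(Q) and L(Q) \ L(P) are both empty.
Hence every string is accepted by P iff it is accepted by Q, and the two languages coincide.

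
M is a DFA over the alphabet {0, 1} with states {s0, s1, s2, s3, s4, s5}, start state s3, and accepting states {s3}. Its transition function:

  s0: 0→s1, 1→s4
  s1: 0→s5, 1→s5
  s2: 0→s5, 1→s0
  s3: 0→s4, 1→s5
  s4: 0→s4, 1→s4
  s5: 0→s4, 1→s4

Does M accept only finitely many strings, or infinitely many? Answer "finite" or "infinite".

finite

The useful states (reachable from s3 and able to reach an accepting state) are {s3}.
Restricted to these states the transition graph has no cycle, so every accepting path has bounded length and L is finite.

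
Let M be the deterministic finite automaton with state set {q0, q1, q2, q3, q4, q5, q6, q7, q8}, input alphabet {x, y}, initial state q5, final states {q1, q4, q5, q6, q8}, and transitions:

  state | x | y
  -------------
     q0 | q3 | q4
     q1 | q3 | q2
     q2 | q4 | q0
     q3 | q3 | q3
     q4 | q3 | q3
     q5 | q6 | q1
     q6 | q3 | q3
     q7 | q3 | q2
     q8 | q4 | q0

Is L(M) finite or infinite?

The useful states (reachable from q5 and able to reach an accepting state) are {q0, q1, q2, q4, q5, q6}.
Restricted to these states the transition graph has no cycle, so every accepting path has bounded length and L is finite.

finite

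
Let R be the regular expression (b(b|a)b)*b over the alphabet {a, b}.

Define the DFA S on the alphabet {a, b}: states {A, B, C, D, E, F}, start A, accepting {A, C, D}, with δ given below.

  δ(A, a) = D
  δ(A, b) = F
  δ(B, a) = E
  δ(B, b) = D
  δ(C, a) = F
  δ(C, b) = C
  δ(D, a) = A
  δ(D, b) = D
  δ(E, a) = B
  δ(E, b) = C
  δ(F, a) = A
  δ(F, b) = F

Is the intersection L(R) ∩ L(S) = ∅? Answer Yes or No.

Yes

Converting the expression R to a DFA (subset construction, then merging equivalent states) gives the minimal DFA with states {r0, r1, r2, r3}, start state r0, accepting states {r2} and transitions r0: a→r1, b→r2; r1: a→r1, b→r1; r2: a→r3, b→r3; r3: a→r1, b→r0.
Exploring the product automaton R × S from the start pair (r0, A), following both machines on each input symbol, reaches 8 state pairs: (r0, A), (r1, D), (r2, F), (r1, A), (r3, A), (r3, F), (r1, F), (r0, F).
R accepts in {r2} and S accepts in {A, C, D}; no reachable pair has both components accepting, so no string drives both machines to acceptance simultaneously and L(R) ∩ L(S) = ∅.
So no string is accepted by both, and the intersection is empty.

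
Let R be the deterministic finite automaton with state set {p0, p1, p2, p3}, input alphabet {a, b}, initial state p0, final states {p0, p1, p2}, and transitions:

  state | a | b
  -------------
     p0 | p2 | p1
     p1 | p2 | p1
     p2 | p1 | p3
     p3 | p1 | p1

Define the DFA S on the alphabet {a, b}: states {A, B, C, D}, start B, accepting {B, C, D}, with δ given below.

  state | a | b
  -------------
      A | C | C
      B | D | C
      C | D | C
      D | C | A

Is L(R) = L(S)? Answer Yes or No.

Yes

Exploring the product automaton R × S from the start pair (p0, B), following both machines on each input symbol, reaches 4 state pairs: (p0, B), (p2, D), (p1, C), (p3, A).
R accepts in {p0, p1, p2} and S accepts in {B, C, D}. In every reachable pair the two components are either both accepting — (p0, B), (p2, D), (p1, C) — or both non-accepting, so no string is accepted by exactly one of the machines: L(R) \ L(S) and L(S) \ L(R) are both empty.
Hence every string is accepted by R iff it is accepted by S, and the two languages coincide.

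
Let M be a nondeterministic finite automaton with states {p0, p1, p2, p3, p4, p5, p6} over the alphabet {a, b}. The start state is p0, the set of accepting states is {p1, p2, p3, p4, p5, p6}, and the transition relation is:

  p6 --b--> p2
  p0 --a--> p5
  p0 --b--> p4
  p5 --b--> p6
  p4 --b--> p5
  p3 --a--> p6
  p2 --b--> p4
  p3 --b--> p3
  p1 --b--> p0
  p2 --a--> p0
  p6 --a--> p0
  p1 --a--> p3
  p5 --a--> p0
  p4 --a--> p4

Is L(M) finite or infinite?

infinite

State p4 is reachable from the start and can reach an accepting state, and it lies on the cycle p4 → p4.
Traversing that cycle any number of times yields accepted strings of unbounded length, so the language is infinite.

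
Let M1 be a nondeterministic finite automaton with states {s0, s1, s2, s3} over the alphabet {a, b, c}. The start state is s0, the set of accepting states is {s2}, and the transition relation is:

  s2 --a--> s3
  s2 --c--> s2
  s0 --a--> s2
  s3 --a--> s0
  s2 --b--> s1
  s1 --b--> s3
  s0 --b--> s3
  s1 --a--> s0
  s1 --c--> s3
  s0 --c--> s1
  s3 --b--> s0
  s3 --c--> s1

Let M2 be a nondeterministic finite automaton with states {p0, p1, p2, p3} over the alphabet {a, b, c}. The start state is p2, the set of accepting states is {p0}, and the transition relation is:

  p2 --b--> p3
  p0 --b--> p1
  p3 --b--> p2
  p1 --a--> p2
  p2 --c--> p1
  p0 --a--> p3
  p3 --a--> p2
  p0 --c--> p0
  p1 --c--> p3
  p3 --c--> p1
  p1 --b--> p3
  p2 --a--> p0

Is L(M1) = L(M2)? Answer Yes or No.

Exploring the product automaton M1 × M2 from the start pair (s0, p2), following both machines on each input symbol, reaches 4 state pairs: (s0, p2), (s2, p0), (s3, p3), (s1, p1).
M1 accepts in {s2} and M2 accepts in {p0}. In every reachable pair the two components are either both accepting — (s2, p0) — or both non-accepting, so no string is accepted by exactly one of the machines: L(M1) \ L(M2) and L(M2) \ L(M1) are both empty.
Hence every string is accepted by M1 iff it is accepted by M2, and the two languages coincide.

Yes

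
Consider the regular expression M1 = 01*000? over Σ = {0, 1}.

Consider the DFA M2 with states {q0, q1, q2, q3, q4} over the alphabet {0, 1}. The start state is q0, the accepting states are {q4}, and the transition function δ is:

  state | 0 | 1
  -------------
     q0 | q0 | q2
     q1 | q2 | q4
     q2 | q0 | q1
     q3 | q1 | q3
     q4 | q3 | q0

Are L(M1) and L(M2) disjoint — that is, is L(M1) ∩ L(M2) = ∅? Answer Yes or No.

Converting the expression M1 to a DFA (subset construction, then merging equivalent states) gives the minimal DFA with states {r0, r1, r2, r3, r4, r5}, start state r0, accepting states {r4, r5} and transitions r0: 0→r1, 1→r2; r1: 0→r3, 1→r1; r2: 0→r2, 1→r2; r3: 0→r4, 1→r2; r4: 0→r5, 1→r2; r5: 0→r2, 1→r2.
Exploring the product automaton M1 × M2 from the start pair (r0, q0), following both machines on each input symbol, reaches 17 state pairs: (r0, q0), (r1, q0), (r2, q2), (r3, q0), (r1, q2), (r2, q0), (r2, q1), (r4, q0), (r1, q1), (r2, q4), (r5, q0), (r3, q2), (r1, q4), (r2, q3), (r3, q3), (r4, q1), (r5, q2).
M1 accepts in {r4, r5} and M2 accepts in {q4}; no reachable pair has both components accepting, so no string drives both machines to acceptance simultaneously and L(M1) ∩ L(M2) = ∅.
So no string is accepted by both, and the intersection is empty.

Yes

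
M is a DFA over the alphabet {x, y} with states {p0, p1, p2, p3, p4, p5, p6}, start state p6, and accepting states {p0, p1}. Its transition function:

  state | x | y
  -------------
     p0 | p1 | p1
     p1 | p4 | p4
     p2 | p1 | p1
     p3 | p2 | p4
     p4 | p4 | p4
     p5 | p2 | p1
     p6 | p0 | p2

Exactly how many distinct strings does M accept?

The useful subgraph on states {p0, p1, p2, p6} is acyclic, so L(M) is finite; the longest accepting path visits 3 useful states, giving maximum string length 2.
Counting accepting paths from p6 by length: 1 of length 1, 4 of length 2. Total 5.

5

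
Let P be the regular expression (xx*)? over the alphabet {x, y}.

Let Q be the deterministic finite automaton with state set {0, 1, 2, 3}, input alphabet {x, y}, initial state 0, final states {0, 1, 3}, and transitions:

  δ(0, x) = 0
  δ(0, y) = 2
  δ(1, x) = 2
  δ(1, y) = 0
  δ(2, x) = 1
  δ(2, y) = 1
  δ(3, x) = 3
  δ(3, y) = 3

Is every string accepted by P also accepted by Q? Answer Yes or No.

Yes

Converting the expression P to a DFA (subset construction, then merging equivalent states) gives the minimal DFA with states {p0, p1}, start state p0, accepting states {p0} and transitions p0: x→p0, y→p1; p1: x→p1, y→p1.
Exploring the product automaton P × Q from the start pair (p0, 0), following both machines on each input symbol, reaches 4 state pairs: (p0, 0), (p1, 2), (p1, 1), (p1, 0).
P accepts in {p0} and Q accepts in {0, 1, 3}. The reachable pairs whose P-component is accepting are (p0, 0); in each of them the Q-component is accepting too, so the product for L(P) \ L(Q) (P-component accepting, Q-component rejecting) has no reachable accepting pair and the difference is empty.
Hence every string in L(P) is also in L(Q).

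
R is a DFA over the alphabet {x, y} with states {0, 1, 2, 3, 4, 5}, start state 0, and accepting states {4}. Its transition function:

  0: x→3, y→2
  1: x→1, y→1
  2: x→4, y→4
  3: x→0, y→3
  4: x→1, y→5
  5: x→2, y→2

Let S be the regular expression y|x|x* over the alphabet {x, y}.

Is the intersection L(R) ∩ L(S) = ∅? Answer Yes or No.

Converting the expression S to a DFA (subset construction, then merging equivalent states) gives the minimal DFA with states {s0, s1, s2, s3}, start state s0, accepting states {s0, s1, s2} and transitions s0: x→s1, y→s2; s1: x→s1, y→s3; s2: x→s3, y→s3; s3: x→s3, y→s3.
Exploring the product automaton R × S from the start pair (0, s0), following both machines on each input symbol, reaches 10 state pairs: (0, s0), (3, s1), (2, s2), (0, s1), (3, s3), (4, s3), (2, s3), (0, s3), (1, s3), (5, s3).
R accepts in {4} and S accepts in {s0, s1, s2}; no reachable pair has both components accepting, so no string drives both machines to acceptance simultaneously and L(R) ∩ L(S) = ∅.
So no string is accepted by both, and the intersection is empty.

Yes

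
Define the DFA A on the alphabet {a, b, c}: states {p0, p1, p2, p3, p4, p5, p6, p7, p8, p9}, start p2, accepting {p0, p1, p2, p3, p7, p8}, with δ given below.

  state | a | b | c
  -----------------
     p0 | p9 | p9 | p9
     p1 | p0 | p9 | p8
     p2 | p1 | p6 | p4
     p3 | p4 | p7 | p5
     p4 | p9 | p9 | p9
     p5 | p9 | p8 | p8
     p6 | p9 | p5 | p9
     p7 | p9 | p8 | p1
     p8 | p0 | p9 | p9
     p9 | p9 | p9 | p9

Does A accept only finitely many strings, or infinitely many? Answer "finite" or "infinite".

finite

The useful states (reachable from p2 and able to reach an accepting state) are {p0, p1, p2, p5, p6, p8}.
Restricted to these states the transition graph has no cycle, so every accepting path has bounded length and L is finite.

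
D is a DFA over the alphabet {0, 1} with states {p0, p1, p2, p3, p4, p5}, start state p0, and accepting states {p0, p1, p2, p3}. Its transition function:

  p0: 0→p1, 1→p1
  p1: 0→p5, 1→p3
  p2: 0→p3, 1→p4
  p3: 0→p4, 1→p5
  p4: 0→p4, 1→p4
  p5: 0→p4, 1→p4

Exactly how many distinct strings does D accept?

5

The useful subgraph on states {p0, p1, p3} is acyclic, so L(D) is finite; the longest accepting path visits 3 useful states, giving maximum string length 2.
Counting accepting paths from p0 by length: 1 of length 0, 2 of length 1, 2 of length 2. Total 5.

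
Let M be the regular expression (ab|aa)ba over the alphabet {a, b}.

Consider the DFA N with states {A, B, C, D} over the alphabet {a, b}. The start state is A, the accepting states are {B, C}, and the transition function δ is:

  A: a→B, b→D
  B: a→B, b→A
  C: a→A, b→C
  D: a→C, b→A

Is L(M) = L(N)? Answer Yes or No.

No

The string a is accepted by N but rejected by M.
So L(M) ≠ L(N).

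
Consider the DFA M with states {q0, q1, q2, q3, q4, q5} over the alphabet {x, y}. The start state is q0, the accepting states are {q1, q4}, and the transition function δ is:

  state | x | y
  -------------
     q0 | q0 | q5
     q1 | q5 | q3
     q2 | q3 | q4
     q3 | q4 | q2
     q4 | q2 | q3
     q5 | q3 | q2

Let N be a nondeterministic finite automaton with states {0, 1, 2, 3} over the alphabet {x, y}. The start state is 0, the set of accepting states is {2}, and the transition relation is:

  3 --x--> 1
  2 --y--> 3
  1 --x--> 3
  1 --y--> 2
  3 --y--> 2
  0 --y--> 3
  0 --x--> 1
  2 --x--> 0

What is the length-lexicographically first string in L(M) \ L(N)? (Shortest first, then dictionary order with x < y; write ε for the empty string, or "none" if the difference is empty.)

The string yxx is accepted by M but not by N.
No shorter string lies in the difference, and yxx is the lexicographically first length-3 string in L(M) \ L(N).

yxx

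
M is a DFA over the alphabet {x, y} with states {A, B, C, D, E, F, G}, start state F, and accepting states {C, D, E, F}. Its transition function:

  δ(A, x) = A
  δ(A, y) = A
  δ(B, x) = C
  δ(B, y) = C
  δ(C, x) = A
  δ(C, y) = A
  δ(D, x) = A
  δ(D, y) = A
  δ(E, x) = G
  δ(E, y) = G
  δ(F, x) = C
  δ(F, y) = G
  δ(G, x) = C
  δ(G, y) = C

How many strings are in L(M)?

4

The useful subgraph on states {C, F, G} is acyclic, so L(M) is finite; the longest accepting path visits 3 useful states, giving maximum string length 2.
Counting accepting paths from F by length: 1 of length 0, 1 of length 1, 2 of length 2. Total 4.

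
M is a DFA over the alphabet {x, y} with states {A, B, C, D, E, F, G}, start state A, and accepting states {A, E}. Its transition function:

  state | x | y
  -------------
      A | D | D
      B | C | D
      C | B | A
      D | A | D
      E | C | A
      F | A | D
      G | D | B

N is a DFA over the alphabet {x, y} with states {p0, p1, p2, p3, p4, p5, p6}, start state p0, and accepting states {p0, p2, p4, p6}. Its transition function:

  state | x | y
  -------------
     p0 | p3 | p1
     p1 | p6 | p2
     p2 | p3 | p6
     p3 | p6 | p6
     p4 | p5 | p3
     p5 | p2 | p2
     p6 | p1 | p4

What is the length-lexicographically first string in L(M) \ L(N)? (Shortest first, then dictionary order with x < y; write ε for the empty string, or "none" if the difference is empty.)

xyx

The string xyx is accepted by M but not by N.
No shorter string lies in the difference, and xyx is the lexicographically first length-3 string in L(M) \ L(N).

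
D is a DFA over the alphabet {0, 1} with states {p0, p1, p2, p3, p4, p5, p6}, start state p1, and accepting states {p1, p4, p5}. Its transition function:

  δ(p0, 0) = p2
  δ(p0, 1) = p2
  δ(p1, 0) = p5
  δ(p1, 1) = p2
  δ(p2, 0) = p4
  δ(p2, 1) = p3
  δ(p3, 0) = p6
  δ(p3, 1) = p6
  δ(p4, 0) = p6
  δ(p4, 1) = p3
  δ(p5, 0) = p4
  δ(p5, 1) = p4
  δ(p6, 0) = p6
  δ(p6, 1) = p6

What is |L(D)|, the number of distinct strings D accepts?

5

The useful subgraph on states {p1, p2, p4, p5} is acyclic, so L(D) is finite; the longest accepting path visits 3 useful states, giving maximum string length 2.
Counting accepting paths from p1 by length: 1 of length 0, 1 of length 1, 3 of length 2. Total 5.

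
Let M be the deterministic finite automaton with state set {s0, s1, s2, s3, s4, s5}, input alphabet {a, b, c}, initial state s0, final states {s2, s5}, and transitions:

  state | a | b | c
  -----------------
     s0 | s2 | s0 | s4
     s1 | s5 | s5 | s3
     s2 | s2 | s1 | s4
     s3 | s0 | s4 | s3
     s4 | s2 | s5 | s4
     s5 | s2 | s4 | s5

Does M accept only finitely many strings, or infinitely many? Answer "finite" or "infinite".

State s0 is reachable from the start and can reach an accepting state, and it lies on the cycle s0 → s0.
Traversing that cycle any number of times yields accepted strings of unbounded length, so the language is infinite.

infinite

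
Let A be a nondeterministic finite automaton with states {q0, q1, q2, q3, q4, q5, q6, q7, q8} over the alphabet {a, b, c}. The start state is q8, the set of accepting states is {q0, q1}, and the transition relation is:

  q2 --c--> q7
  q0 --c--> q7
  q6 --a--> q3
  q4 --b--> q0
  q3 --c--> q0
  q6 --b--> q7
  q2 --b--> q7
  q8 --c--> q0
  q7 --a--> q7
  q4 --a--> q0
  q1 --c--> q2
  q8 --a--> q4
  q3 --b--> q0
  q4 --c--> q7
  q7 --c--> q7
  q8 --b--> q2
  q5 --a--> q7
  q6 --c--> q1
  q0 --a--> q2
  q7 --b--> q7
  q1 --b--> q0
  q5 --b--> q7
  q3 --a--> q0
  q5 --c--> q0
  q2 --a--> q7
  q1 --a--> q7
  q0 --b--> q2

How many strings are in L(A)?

The useful subgraph on states {q0, q4, q8} is acyclic, so L(A) is finite; the longest accepting path visits 3 useful states, giving maximum string length 2.
Counting accepting paths from q8 by length: 1 of length 1, 2 of length 2. Total 3.

3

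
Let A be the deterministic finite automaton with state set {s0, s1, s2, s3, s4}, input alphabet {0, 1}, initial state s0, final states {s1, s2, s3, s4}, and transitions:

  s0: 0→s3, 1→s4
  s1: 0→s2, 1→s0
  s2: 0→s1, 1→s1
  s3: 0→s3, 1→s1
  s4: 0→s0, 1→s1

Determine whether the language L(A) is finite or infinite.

State s0 is reachable from the start and can reach an accepting state, and it lies on the cycle s0 → s3 → s1 → s0.
Traversing that cycle any number of times yields accepted strings of unbounded length, so the language is infinite.

infinite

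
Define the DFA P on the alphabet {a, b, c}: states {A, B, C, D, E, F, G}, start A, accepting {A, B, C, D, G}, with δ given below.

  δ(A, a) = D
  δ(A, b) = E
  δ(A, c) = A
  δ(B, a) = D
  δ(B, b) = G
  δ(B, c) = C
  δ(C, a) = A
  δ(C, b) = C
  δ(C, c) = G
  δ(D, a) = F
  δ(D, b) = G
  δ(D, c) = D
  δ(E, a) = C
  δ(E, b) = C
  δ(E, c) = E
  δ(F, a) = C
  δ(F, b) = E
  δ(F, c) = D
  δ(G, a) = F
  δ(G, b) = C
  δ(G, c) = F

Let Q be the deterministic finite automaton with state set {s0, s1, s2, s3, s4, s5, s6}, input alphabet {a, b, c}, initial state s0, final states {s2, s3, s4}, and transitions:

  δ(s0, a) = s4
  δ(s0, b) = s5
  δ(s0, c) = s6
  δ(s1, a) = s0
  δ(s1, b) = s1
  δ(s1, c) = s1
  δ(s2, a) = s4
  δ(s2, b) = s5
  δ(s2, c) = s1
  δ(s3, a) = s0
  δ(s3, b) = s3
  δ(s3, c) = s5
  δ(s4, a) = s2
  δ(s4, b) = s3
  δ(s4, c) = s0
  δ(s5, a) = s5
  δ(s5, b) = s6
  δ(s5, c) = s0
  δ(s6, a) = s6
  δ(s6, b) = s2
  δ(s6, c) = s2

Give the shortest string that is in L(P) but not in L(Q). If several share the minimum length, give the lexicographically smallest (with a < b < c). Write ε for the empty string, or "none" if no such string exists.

ε

The empty string ε is accepted by P but not by Q.
Since ε is the unique shortest string, it is the required witness.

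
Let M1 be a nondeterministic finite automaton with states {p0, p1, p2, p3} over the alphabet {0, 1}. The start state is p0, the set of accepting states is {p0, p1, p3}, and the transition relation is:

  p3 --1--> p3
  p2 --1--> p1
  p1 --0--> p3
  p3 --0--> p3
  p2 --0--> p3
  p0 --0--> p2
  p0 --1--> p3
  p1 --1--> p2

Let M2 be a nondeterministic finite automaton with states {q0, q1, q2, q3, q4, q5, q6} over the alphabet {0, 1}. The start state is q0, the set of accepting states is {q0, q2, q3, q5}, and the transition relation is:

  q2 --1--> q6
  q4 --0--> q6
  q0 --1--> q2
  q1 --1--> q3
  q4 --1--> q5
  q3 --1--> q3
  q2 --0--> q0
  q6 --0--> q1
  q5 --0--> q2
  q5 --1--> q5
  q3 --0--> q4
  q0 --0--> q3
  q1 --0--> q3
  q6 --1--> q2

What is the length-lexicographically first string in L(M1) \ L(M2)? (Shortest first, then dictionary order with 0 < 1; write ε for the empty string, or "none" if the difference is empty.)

The string 00 is accepted by M1 but not by M2.
No shorter string lies in the difference, and 00 is the lexicographically first length-2 string in L(M1) \ L(M2).

00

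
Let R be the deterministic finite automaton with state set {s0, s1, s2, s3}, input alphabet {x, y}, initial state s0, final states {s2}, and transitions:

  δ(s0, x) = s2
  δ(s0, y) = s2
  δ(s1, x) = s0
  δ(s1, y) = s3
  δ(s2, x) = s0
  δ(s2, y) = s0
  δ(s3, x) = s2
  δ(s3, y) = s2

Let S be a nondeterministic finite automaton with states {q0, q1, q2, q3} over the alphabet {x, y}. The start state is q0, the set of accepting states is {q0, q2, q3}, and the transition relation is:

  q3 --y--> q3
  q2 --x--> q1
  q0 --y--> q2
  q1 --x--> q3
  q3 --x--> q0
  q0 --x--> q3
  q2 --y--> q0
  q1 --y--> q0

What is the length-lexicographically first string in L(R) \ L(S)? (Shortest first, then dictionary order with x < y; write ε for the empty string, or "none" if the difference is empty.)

xyxyx

The string xyxyx is accepted by R but not by S.
No shorter string lies in the difference, and xyxyx is the lexicographically first length-5 string in L(R) \ L(S).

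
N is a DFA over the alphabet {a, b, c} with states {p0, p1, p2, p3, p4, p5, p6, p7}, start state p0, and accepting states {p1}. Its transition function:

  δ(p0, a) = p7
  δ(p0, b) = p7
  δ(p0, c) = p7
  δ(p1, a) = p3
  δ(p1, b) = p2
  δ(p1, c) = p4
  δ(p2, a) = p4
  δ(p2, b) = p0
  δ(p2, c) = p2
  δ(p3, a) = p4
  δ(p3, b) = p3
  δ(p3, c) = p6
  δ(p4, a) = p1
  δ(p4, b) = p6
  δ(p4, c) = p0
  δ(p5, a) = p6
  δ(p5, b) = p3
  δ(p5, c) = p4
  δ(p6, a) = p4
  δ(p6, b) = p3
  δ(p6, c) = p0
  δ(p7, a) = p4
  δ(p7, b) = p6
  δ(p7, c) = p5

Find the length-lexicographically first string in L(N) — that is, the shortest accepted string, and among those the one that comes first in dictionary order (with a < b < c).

A breadth-first search from p0 reaches an accepting state first via the path p0 → p7 → p4 → p1 on input aaa.
No string of length < 3 is accepted (BFS exhausts all shorter strings without reaching an accepting state), and aaa is the lexicographically least accepting string of length 3.

aaa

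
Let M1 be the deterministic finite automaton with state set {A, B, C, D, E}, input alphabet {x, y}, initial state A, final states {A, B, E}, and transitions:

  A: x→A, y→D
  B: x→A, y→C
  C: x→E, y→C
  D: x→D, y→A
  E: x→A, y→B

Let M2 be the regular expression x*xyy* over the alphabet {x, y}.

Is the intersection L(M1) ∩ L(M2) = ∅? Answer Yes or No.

The string xyy is accepted by both M1 and M2.
Hence L(M1) ∩ L(M2) ≠ ∅.

No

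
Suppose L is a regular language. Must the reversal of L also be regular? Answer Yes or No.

Reverse every transition of an NFA for L, make the old start state the unique accepting state, and add a fresh start state with ε-moves to the old accepting states; this NFA accepts Lᴿ.
So the regular languages are closed under reversal.

Yes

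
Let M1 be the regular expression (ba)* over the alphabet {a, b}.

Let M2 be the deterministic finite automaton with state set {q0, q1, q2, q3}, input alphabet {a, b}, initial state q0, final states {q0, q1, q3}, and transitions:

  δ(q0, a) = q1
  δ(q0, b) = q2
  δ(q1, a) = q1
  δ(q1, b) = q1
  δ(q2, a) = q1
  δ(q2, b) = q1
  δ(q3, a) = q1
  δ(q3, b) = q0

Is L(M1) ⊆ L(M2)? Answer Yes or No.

Yes

Converting the expression M1 to a DFA (subset construction, then merging equivalent states) gives the minimal DFA with states {r0, r1, r2}, start state r0, accepting states {r0} and transitions r0: a→r1, b→r2; r1: a→r1, b→r1; r2: a→r0, b→r1.
Exploring the product automaton M1 × M2 from the start pair (r0, q0), following both machines on each input symbol, reaches 5 state pairs: (r0, q0), (r1, q1), (r2, q2), (r0, q1), (r2, q1).
M1 accepts in {r0} and M2 accepts in {q0, q1, q3}. The reachable pairs whose M1-component is accepting are (r0, q0), (r0, q1); in each of them the M2-component is accepting too, so the product for L(M1) \ L(M2) (M1-component accepting, M2-component rejecting) has no reachable accepting pair and the difference is empty.
Hence every string in L(M1) is also in L(M2).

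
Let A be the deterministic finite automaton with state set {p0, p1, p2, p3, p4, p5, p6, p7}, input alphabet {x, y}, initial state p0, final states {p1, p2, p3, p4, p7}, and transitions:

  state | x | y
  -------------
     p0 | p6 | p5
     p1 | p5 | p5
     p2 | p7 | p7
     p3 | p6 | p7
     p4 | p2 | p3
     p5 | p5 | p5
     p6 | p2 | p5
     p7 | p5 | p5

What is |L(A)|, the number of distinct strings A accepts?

3

The useful subgraph on states {p0, p2, p6, p7} is acyclic, so L(A) is finite; the longest accepting path visits 4 useful states, giving maximum string length 3.
Counting accepting paths from p0 by length: 1 of length 2, 2 of length 3. Total 3.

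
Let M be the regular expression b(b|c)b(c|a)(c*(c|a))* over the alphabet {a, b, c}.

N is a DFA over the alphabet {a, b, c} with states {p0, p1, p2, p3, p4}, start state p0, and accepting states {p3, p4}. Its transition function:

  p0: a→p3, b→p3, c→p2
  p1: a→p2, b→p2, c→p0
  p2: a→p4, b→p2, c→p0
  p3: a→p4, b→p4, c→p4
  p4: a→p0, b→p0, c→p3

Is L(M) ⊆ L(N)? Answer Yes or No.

No

The string bbbc is in L(M) but not in L(N).
So L(M) ⊄ L(N).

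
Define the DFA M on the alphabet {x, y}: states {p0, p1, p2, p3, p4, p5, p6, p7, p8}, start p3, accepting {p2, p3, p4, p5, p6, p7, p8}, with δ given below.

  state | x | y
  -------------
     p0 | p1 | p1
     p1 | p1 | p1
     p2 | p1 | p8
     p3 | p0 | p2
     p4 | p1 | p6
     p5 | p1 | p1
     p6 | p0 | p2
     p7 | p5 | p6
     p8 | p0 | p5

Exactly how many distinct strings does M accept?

4

The useful subgraph on states {p2, p3, p5, p8} is acyclic, so L(M) is finite; the longest accepting path visits 4 useful states, giving maximum string length 3.
Counting accepting paths from p3 by length: 1 of length 0, 1 of length 1, 1 of length 2, 1 of length 3. Total 4.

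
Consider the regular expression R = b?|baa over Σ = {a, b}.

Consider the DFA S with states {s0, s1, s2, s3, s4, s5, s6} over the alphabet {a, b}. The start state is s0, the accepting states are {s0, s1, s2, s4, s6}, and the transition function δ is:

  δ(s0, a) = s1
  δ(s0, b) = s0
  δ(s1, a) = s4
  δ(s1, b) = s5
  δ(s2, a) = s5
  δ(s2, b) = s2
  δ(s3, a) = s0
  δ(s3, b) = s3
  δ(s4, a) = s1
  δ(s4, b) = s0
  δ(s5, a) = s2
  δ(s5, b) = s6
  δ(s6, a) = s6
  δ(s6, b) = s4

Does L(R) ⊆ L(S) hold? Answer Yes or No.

Converting the expression R to a DFA (subset construction, then merging equivalent states) gives the minimal DFA with states {r0, r1, r2, r3, r4}, start state r0, accepting states {r0, r2, r4} and transitions r0: a→r1, b→r2; r1: a→r1, b→r1; r2: a→r3, b→r1; r3: a→r4, b→r1; r4: a→r1, b→r1.
Exploring the product automaton R × S from the start pair (r0, s0), following both machines on each input symbol, reaches 10 state pairs: (r0, s0), (r1, s1), (r2, s0), (r1, s4), (r1, s5), (r3, s1), (r1, s0), (r1, s2), (r1, s6), (r4, s4).
R accepts in {r0, r2, r4} and S accepts in {s0, s1, s2, s4, s6}. The reachable pairs whose R-component is accepting are (r0, s0), (r2, s0), (r4, s4); in each of them the S-component is accepting too, so the product for L(R) \ L(S) (R-component accepting, S-component rejecting) has no reachable accepting pair and the difference is empty.
Hence every string in L(R) is also in L(S).

Yes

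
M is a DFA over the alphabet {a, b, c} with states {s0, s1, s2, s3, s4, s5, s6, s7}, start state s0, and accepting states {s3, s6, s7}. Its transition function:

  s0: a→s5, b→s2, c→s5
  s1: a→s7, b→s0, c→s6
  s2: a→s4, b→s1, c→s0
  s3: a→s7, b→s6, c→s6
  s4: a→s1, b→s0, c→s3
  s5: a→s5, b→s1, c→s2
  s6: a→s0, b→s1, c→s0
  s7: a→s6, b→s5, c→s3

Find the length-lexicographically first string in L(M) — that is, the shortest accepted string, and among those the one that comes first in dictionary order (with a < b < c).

aba

A breadth-first search from s0 reaches an accepting state first via the path s0 → s5 → s1 → s7 on input aba.
No string of length < 3 is accepted (BFS exhausts all shorter strings without reaching an accepting state), and aba is the lexicographically least accepting string of length 3.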